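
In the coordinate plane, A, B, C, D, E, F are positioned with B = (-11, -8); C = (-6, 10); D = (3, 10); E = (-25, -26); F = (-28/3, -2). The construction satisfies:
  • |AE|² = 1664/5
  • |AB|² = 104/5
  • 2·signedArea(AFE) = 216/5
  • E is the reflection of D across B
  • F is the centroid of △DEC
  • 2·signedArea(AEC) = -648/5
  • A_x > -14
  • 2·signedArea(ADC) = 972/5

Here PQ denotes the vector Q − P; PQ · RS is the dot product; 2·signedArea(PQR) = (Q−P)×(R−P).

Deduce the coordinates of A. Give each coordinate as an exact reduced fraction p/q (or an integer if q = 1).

1. A_x = -69/5  [2·signedArea(AFE) = 216/5 ∩ 2·signedArea(ADC) = 972/5]
2. A_y = -58/5  [2·signedArea(AFE) = 216/5 ∩ 2·signedArea(ADC) = 972/5]
   → A = (-69/5, -58/5)

A = (-69/5, -58/5)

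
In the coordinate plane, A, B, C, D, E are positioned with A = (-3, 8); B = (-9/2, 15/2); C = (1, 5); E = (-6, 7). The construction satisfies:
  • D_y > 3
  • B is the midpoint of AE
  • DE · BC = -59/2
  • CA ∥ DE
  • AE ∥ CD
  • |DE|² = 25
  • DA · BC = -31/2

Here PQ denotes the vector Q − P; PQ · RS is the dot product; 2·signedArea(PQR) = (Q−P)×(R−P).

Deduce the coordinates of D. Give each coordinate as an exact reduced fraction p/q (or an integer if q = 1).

1. D_x = -2  [CA ∥ DE ∩ AE ∥ CD]
2. D_y = 4  [CA ∥ DE ∩ AE ∥ CD]
   → D = (-2, 4)

D = (-2, 4)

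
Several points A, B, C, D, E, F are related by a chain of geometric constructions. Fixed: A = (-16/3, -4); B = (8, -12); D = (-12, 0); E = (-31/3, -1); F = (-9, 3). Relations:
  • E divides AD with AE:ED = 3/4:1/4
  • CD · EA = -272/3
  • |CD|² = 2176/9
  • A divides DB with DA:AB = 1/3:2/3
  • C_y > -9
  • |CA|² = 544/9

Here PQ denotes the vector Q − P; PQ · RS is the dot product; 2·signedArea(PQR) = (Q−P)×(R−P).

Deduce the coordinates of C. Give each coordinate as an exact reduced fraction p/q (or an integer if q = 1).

1. C_x = 4/3  [line -5·x + 3·y + 92/3 = 0 ∩ |CD|² = 2176/9]
2. C_y = -8  [line -5·x + 3·y + 92/3 = 0 ∩ |CD|² = 2176/9]
   → C = (4/3, -8)

C = (4/3, -8)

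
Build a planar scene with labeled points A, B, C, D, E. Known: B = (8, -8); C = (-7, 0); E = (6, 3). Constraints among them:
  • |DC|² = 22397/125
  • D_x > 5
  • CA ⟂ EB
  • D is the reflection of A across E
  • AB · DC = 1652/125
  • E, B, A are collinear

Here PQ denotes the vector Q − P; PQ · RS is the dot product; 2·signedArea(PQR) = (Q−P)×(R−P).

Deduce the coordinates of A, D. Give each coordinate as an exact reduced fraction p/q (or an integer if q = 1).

A = (764/125, 298/125)
D = (736/125, 452/125)

1. A_x = 764/125  [E, B, A are collinear ∩ CA ⟂ EB]
2. A_y = 298/125  [E, B, A are collinear ∩ CA ⟂ EB]
   → A = (764/125, 298/125)
3. D_x = 736/125  [D is the reflection of A across E]
4. D_y = 452/125  [D is the reflection of A across E]
   → D = (736/125, 452/125)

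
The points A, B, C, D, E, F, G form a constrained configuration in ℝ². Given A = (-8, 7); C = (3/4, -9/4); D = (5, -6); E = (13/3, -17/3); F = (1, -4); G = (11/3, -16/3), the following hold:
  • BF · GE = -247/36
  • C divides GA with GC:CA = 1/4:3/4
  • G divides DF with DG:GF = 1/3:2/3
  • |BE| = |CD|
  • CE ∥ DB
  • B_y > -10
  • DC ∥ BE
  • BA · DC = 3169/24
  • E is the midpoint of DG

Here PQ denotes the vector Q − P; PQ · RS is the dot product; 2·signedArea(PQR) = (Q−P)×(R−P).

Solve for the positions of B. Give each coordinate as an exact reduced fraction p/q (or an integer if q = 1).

1. B_x = 103/12  [DC ∥ BE ∩ CE ∥ DB]
2. B_y = -113/12  [DC ∥ BE ∩ CE ∥ DB]
   → B = (103/12, -113/12)

B = (103/12, -113/12)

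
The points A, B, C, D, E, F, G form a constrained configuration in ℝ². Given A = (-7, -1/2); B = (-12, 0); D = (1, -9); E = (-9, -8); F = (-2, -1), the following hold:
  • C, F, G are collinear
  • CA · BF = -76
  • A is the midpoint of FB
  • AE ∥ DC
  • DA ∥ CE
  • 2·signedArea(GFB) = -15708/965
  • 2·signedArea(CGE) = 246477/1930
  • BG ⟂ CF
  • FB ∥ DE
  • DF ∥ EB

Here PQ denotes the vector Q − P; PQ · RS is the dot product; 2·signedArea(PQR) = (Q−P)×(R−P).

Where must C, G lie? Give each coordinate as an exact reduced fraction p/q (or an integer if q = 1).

C = (-1, -33/2)
G = (-2032/965, 616/965)

1. C_x = -1  [DA ∥ CE ∩ AE ∥ DC]
2. C_y = -33/2  [DA ∥ CE ∩ AE ∥ DC]
   → C = (-1, -33/2)
3. G_x = -2032/965  [C, F, G are collinear ∩ BG ⟂ CF]
4. G_y = 616/965  [C, F, G are collinear ∩ BG ⟂ CF]
   → G = (-2032/965, 616/965)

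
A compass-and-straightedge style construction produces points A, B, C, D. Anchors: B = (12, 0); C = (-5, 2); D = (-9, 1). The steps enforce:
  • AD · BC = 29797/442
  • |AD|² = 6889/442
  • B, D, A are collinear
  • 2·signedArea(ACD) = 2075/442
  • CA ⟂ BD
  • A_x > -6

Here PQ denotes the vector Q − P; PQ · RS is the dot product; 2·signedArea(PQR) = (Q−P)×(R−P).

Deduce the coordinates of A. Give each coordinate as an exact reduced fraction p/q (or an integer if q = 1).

1. A_x = -2235/442  [B, D, A are collinear ∩ CA ⟂ BD]
2. A_y = 359/442  [B, D, A are collinear ∩ CA ⟂ BD]
   → A = (-2235/442, 359/442)

A = (-2235/442, 359/442)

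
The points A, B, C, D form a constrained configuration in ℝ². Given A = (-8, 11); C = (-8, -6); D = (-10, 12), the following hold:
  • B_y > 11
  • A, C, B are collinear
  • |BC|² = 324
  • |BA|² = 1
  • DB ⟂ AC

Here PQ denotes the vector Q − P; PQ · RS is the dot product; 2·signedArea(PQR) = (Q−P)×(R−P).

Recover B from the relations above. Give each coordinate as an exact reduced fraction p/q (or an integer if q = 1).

1. B_x = -8  [A, C, B are collinear ∩ DB ⟂ AC]
2. B_y = 12  [A, C, B are collinear ∩ DB ⟂ AC]
   → B = (-8, 12)

B = (-8, 12)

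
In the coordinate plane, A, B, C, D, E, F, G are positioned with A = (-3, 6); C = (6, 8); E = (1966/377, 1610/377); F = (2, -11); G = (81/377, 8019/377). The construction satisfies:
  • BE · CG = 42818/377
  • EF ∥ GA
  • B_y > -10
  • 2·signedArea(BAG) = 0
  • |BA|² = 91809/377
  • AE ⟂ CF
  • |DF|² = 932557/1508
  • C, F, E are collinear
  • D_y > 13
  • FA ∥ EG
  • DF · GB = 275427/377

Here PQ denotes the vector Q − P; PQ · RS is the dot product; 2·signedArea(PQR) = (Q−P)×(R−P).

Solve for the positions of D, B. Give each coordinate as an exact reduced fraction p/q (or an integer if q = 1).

1. B_x = -2343/377  [2·signedArea(BAG) = 0 ∩ BE · CG = 42818/377]
2. B_y = -3495/377  [2·signedArea(BAG) = 0 ∩ BE · CG = 42818/377]
   → B = (-2343/377, -3495/377)
3. D_x = -525/377  [line 2424/377·x + 11514/377·y + -11817/29 = 0 ∩ |DF|² = 932557/1508]
4. D_y = 10281/754  [line 2424/377·x + 11514/377·y + -11817/29 = 0 ∩ |DF|² = 932557/1508]
   → D = (-525/377, 10281/754)

B = (-2343/377, -3495/377)
D = (-525/377, 10281/754)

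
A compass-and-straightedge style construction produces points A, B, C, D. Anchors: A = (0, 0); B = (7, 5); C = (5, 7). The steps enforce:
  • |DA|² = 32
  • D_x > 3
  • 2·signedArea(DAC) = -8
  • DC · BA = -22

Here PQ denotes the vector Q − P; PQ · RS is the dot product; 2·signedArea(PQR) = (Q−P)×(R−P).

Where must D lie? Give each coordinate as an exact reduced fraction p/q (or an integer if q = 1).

D = (4, 4)

1. D_x = 4  [DC · BA = -22 ∩ 2·signedArea(DAC) = -8]
2. D_y = 4  [DC · BA = -22 ∩ 2·signedArea(DAC) = -8]
   → D = (4, 4)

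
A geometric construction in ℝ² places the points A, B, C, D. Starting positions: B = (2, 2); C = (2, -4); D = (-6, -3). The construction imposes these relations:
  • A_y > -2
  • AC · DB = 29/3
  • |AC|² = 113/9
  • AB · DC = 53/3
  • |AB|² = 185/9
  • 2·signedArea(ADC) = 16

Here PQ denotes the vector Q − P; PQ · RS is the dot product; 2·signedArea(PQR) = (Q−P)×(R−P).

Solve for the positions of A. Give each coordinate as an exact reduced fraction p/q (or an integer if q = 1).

1. A_x = -2/3  [AB · DC = 53/3 ∩ AC · DB = 29/3]
2. A_y = -5/3  [AB · DC = 53/3 ∩ AC · DB = 29/3]
   → A = (-2/3, -5/3)

A = (-2/3, -5/3)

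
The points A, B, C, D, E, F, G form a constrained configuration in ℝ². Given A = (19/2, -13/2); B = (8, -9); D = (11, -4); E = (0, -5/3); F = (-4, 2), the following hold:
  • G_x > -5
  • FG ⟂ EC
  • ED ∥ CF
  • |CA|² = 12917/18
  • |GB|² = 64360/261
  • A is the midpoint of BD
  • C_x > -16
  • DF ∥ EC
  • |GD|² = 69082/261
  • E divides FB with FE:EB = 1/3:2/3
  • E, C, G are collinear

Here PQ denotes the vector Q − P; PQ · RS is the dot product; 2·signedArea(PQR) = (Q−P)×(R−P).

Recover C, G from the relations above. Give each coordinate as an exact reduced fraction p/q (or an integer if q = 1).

1. C_x = -15  [ED ∥ CF ∩ DF ∥ EC]
2. C_y = 13/3  [ED ∥ CF ∩ DF ∥ EC]
   → C = (-15, 13/3)
3. G_x = -410/87  [E, C, G are collinear ∩ FG ⟂ EC]
4. G_y = 19/87  [E, C, G are collinear ∩ FG ⟂ EC]
   → G = (-410/87, 19/87)

C = (-15, 13/3)
G = (-410/87, 19/87)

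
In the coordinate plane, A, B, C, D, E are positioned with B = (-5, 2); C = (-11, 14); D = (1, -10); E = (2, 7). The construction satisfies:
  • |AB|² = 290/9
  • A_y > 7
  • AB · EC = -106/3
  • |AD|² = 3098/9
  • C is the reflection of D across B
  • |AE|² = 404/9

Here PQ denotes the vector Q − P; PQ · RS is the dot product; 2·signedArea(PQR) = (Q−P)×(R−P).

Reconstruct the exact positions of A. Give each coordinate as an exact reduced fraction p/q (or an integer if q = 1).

A = (-14/3, 23/3)

1. A_x = -14/3  [line 13·x + -7·y + 343/3 = 0 ∩ |AB|² = 290/9]
2. A_y = 23/3  [line 13·x + -7·y + 343/3 = 0 ∩ |AB|² = 290/9]
   → A = (-14/3, 23/3)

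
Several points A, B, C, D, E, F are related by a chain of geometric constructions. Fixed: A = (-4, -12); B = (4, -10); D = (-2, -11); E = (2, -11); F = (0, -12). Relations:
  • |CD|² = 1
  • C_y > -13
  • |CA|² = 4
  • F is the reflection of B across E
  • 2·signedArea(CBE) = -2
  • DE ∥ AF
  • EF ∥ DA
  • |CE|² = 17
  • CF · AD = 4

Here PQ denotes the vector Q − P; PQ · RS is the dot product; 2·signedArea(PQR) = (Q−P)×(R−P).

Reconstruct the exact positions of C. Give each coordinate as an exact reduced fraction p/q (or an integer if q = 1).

C = (-2, -12)

1. C_x = -2  [CF · AD = 4 ∩ 2·signedArea(CBE) = -2]
2. C_y = -12  [CF · AD = 4 ∩ 2·signedArea(CBE) = -2]
   → C = (-2, -12)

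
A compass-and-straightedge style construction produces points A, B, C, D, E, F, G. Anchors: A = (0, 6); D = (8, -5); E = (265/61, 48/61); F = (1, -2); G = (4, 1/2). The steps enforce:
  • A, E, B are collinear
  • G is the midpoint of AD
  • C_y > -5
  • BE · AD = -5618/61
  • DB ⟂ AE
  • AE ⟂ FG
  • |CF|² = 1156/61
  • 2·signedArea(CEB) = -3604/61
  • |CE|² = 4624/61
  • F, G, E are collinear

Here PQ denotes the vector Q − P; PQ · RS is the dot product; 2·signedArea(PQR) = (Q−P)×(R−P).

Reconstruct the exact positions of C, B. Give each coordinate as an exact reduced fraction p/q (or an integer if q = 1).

1. B_x = 530/61  [A, E, B are collinear ∩ DB ⟂ AE]
2. B_y = -270/61  [A, E, B are collinear ∩ DB ⟂ AE]
   → B = (530/61, -270/61)
3. C_x = -143/61  [line 318/61·x + 265/61·y + 2014/61 = 0 ∩ |CF|² = 1156/61]
4. C_y = -292/61  [line 318/61·x + 265/61·y + 2014/61 = 0 ∩ |CF|² = 1156/61]
   → C = (-143/61, -292/61)

B = (530/61, -270/61)
C = (-143/61, -292/61)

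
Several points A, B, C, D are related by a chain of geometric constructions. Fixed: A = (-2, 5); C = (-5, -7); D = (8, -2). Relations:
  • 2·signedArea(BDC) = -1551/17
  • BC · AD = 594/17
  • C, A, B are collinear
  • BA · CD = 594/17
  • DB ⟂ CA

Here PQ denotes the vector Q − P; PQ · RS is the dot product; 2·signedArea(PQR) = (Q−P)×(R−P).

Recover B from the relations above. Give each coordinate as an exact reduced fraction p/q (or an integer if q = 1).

1. B_x = -52/17  [C, A, B are collinear ∩ DB ⟂ CA]
2. B_y = 13/17  [C, A, B are collinear ∩ DB ⟂ CA]
   → B = (-52/17, 13/17)

B = (-52/17, 13/17)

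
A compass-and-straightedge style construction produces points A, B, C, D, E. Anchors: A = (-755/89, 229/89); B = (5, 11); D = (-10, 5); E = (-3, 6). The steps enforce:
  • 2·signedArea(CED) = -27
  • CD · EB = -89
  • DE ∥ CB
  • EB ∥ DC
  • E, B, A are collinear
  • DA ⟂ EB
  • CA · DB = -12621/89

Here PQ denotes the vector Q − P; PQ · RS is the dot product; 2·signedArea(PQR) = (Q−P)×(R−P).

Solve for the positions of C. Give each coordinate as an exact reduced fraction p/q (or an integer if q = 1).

C = (-2, 10)

1. C_x = -2  [DE ∥ CB ∩ EB ∥ DC]
2. C_y = 10  [DE ∥ CB ∩ EB ∥ DC]
   → C = (-2, 10)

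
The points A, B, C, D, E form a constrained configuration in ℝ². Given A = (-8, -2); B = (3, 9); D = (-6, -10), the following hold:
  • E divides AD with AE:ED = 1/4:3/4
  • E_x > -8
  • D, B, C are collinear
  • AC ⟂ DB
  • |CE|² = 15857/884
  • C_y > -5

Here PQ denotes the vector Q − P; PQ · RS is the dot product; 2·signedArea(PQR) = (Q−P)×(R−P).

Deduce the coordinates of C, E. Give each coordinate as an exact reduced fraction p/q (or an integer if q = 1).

1. C_x = -723/221  [D, B, C are collinear ∩ AC ⟂ DB]
2. C_y = -937/221  [D, B, C are collinear ∩ AC ⟂ DB]
   → C = (-723/221, -937/221)
3. E_x = -15/2  [E divides AD with AE:ED = 1/4:3/4]
4. E_y = -4  [E divides AD with AE:ED = 1/4:3/4]
   → E = (-15/2, -4)

C = (-723/221, -937/221)
E = (-15/2, -4)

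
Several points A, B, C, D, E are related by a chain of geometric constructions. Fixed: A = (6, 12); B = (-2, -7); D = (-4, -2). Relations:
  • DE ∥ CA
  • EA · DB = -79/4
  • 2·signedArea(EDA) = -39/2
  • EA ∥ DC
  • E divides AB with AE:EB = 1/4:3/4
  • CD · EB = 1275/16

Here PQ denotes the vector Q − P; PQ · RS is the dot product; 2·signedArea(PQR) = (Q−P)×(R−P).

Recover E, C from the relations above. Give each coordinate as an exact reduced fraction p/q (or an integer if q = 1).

C = (-2, 11/4)
E = (4, 29/4)

1. E_x = 4  [E divides AB with AE:EB = 1/4:3/4]
2. E_y = 29/4  [E divides AB with AE:EB = 1/4:3/4]
   → E = (4, 29/4)
3. C_x = -2  [DE ∥ CA ∩ EA ∥ DC]
4. C_y = 11/4  [DE ∥ CA ∩ EA ∥ DC]
   → C = (-2, 11/4)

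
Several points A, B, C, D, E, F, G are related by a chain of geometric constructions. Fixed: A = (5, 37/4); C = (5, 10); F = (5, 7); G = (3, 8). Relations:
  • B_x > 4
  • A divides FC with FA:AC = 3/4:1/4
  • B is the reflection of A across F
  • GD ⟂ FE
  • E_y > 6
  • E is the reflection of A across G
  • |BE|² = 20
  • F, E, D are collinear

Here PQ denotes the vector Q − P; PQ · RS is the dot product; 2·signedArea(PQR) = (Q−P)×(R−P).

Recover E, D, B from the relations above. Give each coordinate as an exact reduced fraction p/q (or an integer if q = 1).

B = (5, 19/4)
D = (789/257, 1768/257)
E = (1, 27/4)

1. E_x = 1  [E is the reflection of A across G]
2. E_y = 27/4  [E is the reflection of A across G]
   → E = (1, 27/4)
3. D_x = 789/257  [F, E, D are collinear ∩ GD ⟂ FE]
4. D_y = 1768/257  [F, E, D are collinear ∩ GD ⟂ FE]
   → D = (789/257, 1768/257)
5. B_x = 5  [B is the reflection of A across F]
6. B_y = 19/4  [B is the reflection of A across F]
   → B = (5, 19/4)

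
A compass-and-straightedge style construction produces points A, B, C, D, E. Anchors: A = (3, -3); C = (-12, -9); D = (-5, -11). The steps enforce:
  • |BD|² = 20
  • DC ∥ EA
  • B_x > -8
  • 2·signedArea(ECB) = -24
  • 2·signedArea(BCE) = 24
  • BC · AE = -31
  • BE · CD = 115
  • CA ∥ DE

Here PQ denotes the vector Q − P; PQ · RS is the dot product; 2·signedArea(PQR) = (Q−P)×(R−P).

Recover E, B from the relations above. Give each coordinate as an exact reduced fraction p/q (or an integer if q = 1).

B = (-7, -7)
E = (10, -5)

1. E_x = 10  [DC ∥ EA ∩ CA ∥ DE]
2. E_y = -5  [DC ∥ EA ∩ CA ∥ DE]
   → E = (10, -5)
3. B_x = -7  [BE · CD = 115 ∩ 2·signedArea(ECB) = -24]
4. B_y = -7  [BE · CD = 115 ∩ 2·signedArea(ECB) = -24]
   → B = (-7, -7)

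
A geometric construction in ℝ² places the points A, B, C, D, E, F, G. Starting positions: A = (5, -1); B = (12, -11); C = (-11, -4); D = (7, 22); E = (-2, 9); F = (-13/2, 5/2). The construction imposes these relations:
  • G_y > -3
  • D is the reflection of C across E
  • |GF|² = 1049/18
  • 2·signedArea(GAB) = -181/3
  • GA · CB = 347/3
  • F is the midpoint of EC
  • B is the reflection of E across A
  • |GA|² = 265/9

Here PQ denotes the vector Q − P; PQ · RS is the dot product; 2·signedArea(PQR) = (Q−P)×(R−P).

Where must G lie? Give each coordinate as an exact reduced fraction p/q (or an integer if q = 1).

1. G_x = -1/3  [2·signedArea(GAB) = -181/3 ∩ GA · CB = 347/3]
2. G_y = -2  [2·signedArea(GAB) = -181/3 ∩ GA · CB = 347/3]
   → G = (-1/3, -2)

G = (-1/3, -2)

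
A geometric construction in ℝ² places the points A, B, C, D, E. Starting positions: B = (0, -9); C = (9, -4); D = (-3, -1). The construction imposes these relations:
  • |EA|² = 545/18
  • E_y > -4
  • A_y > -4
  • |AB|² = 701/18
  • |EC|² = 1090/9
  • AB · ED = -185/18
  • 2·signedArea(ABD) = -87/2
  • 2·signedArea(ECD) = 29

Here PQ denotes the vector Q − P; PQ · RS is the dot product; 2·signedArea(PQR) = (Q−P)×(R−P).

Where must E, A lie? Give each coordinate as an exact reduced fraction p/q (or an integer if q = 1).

A = (7/2, -23/6)
E = (-2, -11/3)

1. E_x = -2  [line -3·x + -12·y + -50 = 0 ∩ |EC|² = 1090/9]
2. E_y = -11/3  [line -3·x + -12·y + -50 = 0 ∩ |EC|² = 1090/9]
   → E = (-2, -11/3)
3. A_x = 7/2  [2·signedArea(ABD) = -87/2 ∩ AB · ED = -185/18]
4. A_y = -23/6  [2·signedArea(ABD) = -87/2 ∩ AB · ED = -185/18]
   → A = (7/2, -23/6)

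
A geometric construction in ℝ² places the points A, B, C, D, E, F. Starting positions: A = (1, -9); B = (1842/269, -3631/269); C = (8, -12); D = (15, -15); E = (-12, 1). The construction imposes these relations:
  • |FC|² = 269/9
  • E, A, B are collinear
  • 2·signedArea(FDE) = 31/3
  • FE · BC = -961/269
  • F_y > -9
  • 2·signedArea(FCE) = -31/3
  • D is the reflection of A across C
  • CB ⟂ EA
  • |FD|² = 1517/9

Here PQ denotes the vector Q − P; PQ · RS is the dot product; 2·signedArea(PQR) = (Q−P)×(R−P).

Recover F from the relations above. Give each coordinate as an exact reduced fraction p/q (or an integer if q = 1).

1. F_x = 11/3  [2·signedArea(FCE) = -31/3 ∩ FE · BC = -961/269]
2. F_y = -26/3  [2·signedArea(FCE) = -31/3 ∩ FE · BC = -961/269]
   → F = (11/3, -26/3)

F = (11/3, -26/3)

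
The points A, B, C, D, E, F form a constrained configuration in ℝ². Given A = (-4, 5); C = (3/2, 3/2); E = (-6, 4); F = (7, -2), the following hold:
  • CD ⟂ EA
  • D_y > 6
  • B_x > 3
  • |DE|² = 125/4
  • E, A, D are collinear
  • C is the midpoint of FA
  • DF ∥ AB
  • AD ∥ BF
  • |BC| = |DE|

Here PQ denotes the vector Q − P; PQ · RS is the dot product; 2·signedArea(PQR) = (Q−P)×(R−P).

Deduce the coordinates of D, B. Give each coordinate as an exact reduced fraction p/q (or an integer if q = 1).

1. D_x = -1  [E, A, D are collinear ∩ CD ⟂ EA]
2. D_y = 13/2  [E, A, D are collinear ∩ CD ⟂ EA]
   → D = (-1, 13/2)
3. B_x = 4  [AD ∥ BF ∩ DF ∥ AB]
4. B_y = -7/2  [AD ∥ BF ∩ DF ∥ AB]
   → B = (4, -7/2)

B = (4, -7/2)
D = (-1, 13/2)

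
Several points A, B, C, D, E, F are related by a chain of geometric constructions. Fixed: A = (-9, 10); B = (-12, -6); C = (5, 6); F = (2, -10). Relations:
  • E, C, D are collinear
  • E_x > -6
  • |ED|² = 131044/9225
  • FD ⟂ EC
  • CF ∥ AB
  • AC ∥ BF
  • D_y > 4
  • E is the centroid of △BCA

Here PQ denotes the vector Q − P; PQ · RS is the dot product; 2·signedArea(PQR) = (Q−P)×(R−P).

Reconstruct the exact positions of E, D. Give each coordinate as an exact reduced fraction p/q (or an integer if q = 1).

1. E_x = -16/3  [E is the centroid of △BCA]
2. E_y = 10/3  [E is the centroid of △BCA]
   → E = (-16/3, 10/3)
3. D_x = -1726/1025  [E, C, D are collinear ∩ FD ⟂ EC]
4. D_y = 4382/1025  [E, C, D are collinear ∩ FD ⟂ EC]
   → D = (-1726/1025, 4382/1025)

D = (-1726/1025, 4382/1025)
E = (-16/3, 10/3)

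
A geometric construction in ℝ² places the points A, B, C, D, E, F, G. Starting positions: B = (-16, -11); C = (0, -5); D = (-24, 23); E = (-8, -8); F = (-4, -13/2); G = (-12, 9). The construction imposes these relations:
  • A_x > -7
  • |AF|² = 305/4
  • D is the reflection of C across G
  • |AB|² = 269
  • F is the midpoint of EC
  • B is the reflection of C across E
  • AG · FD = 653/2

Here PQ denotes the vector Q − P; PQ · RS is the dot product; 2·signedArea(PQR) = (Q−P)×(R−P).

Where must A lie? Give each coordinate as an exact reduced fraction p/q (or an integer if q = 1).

A = (-6, 2)

1. A_x = -6  [line 20·x + -59/2·y + 179 = 0 ∩ |AF|² = 305/4]
2. A_y = 2  [line 20·x + -59/2·y + 179 = 0 ∩ |AF|² = 305/4]
   → A = (-6, 2)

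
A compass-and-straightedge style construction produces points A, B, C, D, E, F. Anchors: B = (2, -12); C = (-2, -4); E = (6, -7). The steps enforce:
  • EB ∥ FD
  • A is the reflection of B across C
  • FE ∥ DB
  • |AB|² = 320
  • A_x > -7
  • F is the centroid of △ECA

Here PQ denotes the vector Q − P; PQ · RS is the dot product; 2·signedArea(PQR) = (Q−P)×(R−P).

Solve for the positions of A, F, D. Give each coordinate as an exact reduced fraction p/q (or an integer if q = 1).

A = (-6, 4)
D = (-14/3, -22/3)
F = (-2/3, -7/3)

1. A_x = -6  [A is the reflection of B across C]
2. A_y = 4  [A is the reflection of B across C]
   → A = (-6, 4)
3. F_x = -2/3  [F is the centroid of △ECA]
4. F_y = -7/3  [F is the centroid of △ECA]
   → F = (-2/3, -7/3)
5. D_x = -14/3  [FE ∥ DB ∩ EB ∥ FD]
6. D_y = -22/3  [FE ∥ DB ∩ EB ∥ FD]
   → D = (-14/3, -22/3)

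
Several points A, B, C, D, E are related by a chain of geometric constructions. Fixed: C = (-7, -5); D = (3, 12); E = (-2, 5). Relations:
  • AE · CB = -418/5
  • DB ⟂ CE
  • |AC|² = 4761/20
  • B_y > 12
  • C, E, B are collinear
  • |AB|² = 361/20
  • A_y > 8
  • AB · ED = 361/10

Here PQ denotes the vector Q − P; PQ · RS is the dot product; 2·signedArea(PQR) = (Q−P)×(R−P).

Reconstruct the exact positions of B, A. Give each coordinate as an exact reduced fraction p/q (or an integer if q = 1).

A = (-1/10, 44/5)
B = (9/5, 63/5)

1. B_x = 9/5  [C, E, B are collinear ∩ DB ⟂ CE]
2. B_y = 63/5  [C, E, B are collinear ∩ DB ⟂ CE]
   → B = (9/5, 63/5)
3. A_x = -1/10  [AE · CB = -418/5 ∩ AB · ED = 361/10]
4. A_y = 44/5  [AE · CB = -418/5 ∩ AB · ED = 361/10]
   → A = (-1/10, 44/5)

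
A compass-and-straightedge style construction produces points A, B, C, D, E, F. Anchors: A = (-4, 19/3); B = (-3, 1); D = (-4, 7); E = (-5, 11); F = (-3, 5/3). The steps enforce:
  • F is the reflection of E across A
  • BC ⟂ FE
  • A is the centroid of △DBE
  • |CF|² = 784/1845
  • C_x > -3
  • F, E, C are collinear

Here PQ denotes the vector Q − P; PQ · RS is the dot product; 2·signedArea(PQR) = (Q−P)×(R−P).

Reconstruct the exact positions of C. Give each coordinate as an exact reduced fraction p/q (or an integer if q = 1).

C = (-587/205, 211/205)

1. C_x = -587/205  [F, E, C are collinear ∩ BC ⟂ FE]
2. C_y = 211/205  [F, E, C are collinear ∩ BC ⟂ FE]
   → C = (-587/205, 211/205)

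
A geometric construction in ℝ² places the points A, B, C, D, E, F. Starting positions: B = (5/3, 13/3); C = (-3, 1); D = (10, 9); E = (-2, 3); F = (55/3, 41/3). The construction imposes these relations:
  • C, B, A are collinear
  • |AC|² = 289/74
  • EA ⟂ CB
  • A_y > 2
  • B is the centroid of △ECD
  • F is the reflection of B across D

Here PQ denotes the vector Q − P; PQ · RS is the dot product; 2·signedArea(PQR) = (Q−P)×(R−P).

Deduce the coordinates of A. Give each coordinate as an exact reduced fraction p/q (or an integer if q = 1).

A = (-103/74, 159/74)

1. A_x = -103/74  [C, B, A are collinear ∩ EA ⟂ CB]
2. A_y = 159/74  [C, B, A are collinear ∩ EA ⟂ CB]
   → A = (-103/74, 159/74)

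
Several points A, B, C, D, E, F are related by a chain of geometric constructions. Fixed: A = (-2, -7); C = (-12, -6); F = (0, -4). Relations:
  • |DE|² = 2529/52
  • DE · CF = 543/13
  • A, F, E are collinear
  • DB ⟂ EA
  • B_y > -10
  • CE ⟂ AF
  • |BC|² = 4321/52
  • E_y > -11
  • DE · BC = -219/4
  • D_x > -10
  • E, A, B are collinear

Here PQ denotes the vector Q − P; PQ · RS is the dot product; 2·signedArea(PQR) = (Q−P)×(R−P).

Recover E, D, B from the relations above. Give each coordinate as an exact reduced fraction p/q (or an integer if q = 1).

B = (-45/13, -239/26)
D = (-9, -11/2)
E = (-60/13, -142/13)

1. E_x = -60/13  [A, F, E are collinear ∩ CE ⟂ AF]
2. E_y = -142/13  [A, F, E are collinear ∩ CE ⟂ AF]
   → E = (-60/13, -142/13)
3. B_x = -45/13  [line -51/13·x + 34/13·y + 136/13 = 0 ∩ |BC|² = 4321/52]
4. B_y = -239/26  [line -51/13·x + 34/13·y + 136/13 = 0 ∩ |BC|² = 4321/52]
   → B = (-45/13, -239/26)
5. D_x = -9  [DE · BC = -219/4 ∩ DB ⟂ EA]
6. D_y = -11/2  [DE · BC = -219/4 ∩ DB ⟂ EA]
   → D = (-9, -11/2)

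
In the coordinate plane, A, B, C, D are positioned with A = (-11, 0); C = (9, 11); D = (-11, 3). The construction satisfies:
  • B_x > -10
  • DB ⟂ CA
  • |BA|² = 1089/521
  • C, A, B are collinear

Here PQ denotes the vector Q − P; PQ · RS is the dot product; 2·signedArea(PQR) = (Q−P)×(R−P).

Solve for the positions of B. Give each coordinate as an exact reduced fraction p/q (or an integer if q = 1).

B = (-5071/521, 363/521)

1. B_x = -5071/521  [C, A, B are collinear ∩ DB ⟂ CA]
2. B_y = 363/521  [C, A, B are collinear ∩ DB ⟂ CA]
   → B = (-5071/521, 363/521)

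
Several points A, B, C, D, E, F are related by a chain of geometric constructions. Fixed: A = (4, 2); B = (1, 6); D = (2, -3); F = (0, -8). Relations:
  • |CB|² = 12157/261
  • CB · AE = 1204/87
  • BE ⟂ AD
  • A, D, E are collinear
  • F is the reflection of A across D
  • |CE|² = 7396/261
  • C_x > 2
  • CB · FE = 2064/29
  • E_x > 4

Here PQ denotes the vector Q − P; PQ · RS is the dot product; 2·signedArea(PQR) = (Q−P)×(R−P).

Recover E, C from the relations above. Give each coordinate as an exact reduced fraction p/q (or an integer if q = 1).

1. E_x = 144/29  [A, D, E are collinear ∩ BE ⟂ AD]
2. E_y = 128/29  [A, D, E are collinear ∩ BE ⟂ AD]
   → E = (144/29, 128/29)
3. C_x = 260/87  [line -28/29·x + -70/29·y + 140/87 = 0 ∩ |CB|² = 12157/261]
4. C_y = -46/87  [line -28/29·x + -70/29·y + 140/87 = 0 ∩ |CB|² = 12157/261]
   → C = (260/87, -46/87)

C = (260/87, -46/87)
E = (144/29, 128/29)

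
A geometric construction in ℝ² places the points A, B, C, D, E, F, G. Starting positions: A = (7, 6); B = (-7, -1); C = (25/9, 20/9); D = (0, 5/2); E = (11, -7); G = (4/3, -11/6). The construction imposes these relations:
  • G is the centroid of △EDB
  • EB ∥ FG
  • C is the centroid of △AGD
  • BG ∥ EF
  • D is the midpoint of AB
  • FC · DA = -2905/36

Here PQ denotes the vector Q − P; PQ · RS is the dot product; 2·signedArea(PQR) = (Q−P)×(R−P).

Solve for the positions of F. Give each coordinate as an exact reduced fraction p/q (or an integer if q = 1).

F = (58/3, -47/6)

1. F_x = 58/3  [EB ∥ FG ∩ BG ∥ EF]
2. F_y = -47/6  [EB ∥ FG ∩ BG ∥ EF]
   → F = (58/3, -47/6)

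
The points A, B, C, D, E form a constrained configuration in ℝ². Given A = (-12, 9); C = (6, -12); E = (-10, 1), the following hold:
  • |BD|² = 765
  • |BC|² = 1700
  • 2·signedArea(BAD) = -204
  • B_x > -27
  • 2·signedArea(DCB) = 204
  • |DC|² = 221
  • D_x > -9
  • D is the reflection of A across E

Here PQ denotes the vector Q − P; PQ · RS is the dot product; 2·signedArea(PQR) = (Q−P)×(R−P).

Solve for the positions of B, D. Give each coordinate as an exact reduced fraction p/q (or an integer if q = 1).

B = (-26, 14)
D = (-8, -7)

1. D_x = -8  [D is the reflection of A across E]
2. D_y = -7  [D is the reflection of A across E]
   → D = (-8, -7)
3. B_x = -26  [2·signedArea(BAD) = -204 ∩ 2·signedArea(DCB) = 204]
4. B_y = 14  [2·signedArea(BAD) = -204 ∩ 2·signedArea(DCB) = 204]
   → B = (-26, 14)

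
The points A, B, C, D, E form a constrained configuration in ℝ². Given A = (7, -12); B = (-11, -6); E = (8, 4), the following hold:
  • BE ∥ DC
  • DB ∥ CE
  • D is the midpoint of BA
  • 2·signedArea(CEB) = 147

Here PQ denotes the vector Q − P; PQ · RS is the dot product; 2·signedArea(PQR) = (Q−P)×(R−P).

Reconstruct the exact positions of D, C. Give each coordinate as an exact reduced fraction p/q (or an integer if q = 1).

1. D_x = -2  [D is the midpoint of BA]
2. D_y = -9  [D is the midpoint of BA]
   → D = (-2, -9)
3. C_x = 17  [DB ∥ CE ∩ BE ∥ DC]
4. C_y = 1  [DB ∥ CE ∩ BE ∥ DC]
   → C = (17, 1)

C = (17, 1)
D = (-2, -9)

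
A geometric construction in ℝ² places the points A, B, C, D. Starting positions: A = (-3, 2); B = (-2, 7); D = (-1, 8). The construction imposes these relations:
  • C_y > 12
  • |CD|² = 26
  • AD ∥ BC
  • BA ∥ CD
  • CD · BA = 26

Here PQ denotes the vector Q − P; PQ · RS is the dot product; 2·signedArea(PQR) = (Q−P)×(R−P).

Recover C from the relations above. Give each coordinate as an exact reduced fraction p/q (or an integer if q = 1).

1. C_x = 0  [BA ∥ CD ∩ AD ∥ BC]
2. C_y = 13  [BA ∥ CD ∩ AD ∥ BC]
   → C = (0, 13)

C = (0, 13)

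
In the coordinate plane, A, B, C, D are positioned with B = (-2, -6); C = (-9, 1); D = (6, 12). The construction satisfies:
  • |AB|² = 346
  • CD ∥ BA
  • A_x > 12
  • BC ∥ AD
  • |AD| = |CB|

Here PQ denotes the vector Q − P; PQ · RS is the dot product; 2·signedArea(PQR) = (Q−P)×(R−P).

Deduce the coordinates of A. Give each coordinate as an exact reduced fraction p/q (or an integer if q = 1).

1. A_x = 13  [BC ∥ AD ∩ CD ∥ BA]
2. A_y = 5  [BC ∥ AD ∩ CD ∥ BA]
   → A = (13, 5)

A = (13, 5)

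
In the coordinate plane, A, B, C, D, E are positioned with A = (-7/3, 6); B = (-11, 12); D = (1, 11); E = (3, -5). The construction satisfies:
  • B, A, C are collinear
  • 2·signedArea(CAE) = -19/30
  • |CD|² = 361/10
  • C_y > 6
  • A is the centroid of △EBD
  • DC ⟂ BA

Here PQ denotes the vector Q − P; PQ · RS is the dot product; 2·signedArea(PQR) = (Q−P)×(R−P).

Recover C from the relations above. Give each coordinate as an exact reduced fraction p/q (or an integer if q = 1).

C = (-121/50, 303/50)

1. C_x = -121/50  [B, A, C are collinear ∩ DC ⟂ BA]
2. C_y = 303/50  [B, A, C are collinear ∩ DC ⟂ BA]
   → C = (-121/50, 303/50)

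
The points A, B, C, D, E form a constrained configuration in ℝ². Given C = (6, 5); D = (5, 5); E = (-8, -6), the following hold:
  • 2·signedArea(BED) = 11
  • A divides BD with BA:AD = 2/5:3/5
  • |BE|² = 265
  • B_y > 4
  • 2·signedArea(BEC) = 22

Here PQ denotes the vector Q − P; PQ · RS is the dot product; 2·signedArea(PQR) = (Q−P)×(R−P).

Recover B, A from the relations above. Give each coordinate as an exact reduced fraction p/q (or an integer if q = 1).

1. B_x = 4  [2·signedArea(BED) = 11 ∩ 2·signedArea(BEC) = 22]
2. B_y = 5  [2·signedArea(BED) = 11 ∩ 2·signedArea(BEC) = 22]
   → B = (4, 5)
3. A_x = 22/5  [A divides BD with BA:AD = 2/5:3/5]
4. A_y = 5  [A divides BD with BA:AD = 2/5:3/5]
   → A = (22/5, 5)

A = (22/5, 5)
B = (4, 5)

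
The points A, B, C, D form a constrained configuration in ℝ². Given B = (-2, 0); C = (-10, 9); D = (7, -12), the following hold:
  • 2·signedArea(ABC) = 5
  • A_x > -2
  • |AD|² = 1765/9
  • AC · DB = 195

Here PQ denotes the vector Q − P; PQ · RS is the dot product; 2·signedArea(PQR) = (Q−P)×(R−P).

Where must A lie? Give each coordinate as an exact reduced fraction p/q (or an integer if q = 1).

A = (-5/3, -1)

1. A_x = -5/3  [AC · DB = 195 ∩ 2·signedArea(ABC) = 5]
2. A_y = -1  [AC · DB = 195 ∩ 2·signedArea(ABC) = 5]
   → A = (-5/3, -1)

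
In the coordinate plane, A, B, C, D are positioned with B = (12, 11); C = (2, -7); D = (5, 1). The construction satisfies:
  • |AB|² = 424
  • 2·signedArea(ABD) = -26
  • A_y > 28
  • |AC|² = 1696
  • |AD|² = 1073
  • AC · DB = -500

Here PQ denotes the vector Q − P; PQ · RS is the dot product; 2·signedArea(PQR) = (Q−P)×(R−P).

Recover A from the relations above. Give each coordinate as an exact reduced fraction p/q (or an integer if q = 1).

A = (22, 29)

1. A_x = 22  [2·signedArea(ABD) = -26 ∩ AC · DB = -500]
2. A_y = 29  [2·signedArea(ABD) = -26 ∩ AC · DB = -500]
   → A = (22, 29)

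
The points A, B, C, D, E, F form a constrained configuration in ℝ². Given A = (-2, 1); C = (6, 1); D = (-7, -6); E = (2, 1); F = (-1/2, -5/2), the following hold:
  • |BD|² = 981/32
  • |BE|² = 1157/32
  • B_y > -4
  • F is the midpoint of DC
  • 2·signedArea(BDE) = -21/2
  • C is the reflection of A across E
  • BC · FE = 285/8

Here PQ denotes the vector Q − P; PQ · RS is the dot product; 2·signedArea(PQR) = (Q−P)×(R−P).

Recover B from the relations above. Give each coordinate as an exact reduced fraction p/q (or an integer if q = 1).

B = (-17/8, -27/8)

1. B_x = -17/8  [2·signedArea(BDE) = -21/2 ∩ BC · FE = 285/8]
2. B_y = -27/8  [2·signedArea(BDE) = -21/2 ∩ BC · FE = 285/8]
   → B = (-17/8, -27/8)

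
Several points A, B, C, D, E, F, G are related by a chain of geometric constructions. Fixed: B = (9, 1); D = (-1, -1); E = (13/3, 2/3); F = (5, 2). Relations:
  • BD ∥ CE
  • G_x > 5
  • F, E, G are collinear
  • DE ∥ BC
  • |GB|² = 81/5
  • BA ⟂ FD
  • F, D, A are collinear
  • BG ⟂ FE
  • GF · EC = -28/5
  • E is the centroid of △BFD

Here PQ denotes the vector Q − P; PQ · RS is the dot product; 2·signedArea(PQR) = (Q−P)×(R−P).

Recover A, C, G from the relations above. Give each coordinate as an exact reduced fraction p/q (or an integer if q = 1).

1. A_x = 39/5  [F, D, A are collinear ∩ BA ⟂ FD]
2. A_y = 17/5  [F, D, A are collinear ∩ BA ⟂ FD]
   → A = (39/5, 17/5)
3. C_x = 43/3  [BD ∥ CE ∩ DE ∥ BC]
4. C_y = 8/3  [BD ∥ CE ∩ DE ∥ BC]
   → C = (43/3, 8/3)
5. G_x = 27/5  [F, E, G are collinear ∩ BG ⟂ FE]
6. G_y = 14/5  [F, E, G are collinear ∩ BG ⟂ FE]
   → G = (27/5, 14/5)

A = (39/5, 17/5)
C = (43/3, 8/3)
G = (27/5, 14/5)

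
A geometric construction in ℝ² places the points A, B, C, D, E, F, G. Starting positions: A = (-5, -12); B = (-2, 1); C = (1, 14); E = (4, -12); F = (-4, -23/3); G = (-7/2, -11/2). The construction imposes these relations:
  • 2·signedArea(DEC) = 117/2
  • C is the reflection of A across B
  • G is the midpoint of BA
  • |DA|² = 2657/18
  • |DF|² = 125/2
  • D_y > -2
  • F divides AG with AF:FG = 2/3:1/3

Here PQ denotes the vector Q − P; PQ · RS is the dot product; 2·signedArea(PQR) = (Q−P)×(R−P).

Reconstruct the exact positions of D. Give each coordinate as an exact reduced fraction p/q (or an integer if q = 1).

1. D_x = 1/2  [line -26·x + -3·y + 19/2 = 0 ∩ |DF|² = 125/2]
2. D_y = -7/6  [line -26·x + -3·y + 19/2 = 0 ∩ |DF|² = 125/2]
   → D = (1/2, -7/6)

D = (1/2, -7/6)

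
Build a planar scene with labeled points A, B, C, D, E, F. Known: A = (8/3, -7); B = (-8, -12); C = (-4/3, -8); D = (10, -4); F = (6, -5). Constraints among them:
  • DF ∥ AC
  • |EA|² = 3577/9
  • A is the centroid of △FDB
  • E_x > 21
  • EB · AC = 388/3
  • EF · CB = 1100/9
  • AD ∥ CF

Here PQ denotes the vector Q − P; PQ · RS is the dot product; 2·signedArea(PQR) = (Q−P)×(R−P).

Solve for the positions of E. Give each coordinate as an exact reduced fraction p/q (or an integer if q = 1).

1. E_x = 64/3  [EB · AC = 388/3 ∩ EF · CB = 1100/9]
2. E_y = 0  [EB · AC = 388/3 ∩ EF · CB = 1100/9]
   → E = (64/3, 0)

E = (64/3, 0)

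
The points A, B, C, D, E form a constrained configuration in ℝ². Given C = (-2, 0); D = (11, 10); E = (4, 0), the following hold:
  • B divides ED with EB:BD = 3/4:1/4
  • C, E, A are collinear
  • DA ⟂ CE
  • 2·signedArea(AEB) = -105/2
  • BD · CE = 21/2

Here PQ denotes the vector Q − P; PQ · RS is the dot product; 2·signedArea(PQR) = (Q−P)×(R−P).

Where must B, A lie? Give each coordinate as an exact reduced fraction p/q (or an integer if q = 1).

1. B_x = 37/4  [B divides ED with EB:BD = 3/4:1/4]
2. B_y = 15/2  [B divides ED with EB:BD = 3/4:1/4]
   → B = (37/4, 15/2)
3. A_x = 11  [C, E, A are collinear ∩ DA ⟂ CE]
4. A_y = 0  [C, E, A are collinear ∩ DA ⟂ CE]
   → A = (11, 0)

A = (11, 0)
B = (37/4, 15/2)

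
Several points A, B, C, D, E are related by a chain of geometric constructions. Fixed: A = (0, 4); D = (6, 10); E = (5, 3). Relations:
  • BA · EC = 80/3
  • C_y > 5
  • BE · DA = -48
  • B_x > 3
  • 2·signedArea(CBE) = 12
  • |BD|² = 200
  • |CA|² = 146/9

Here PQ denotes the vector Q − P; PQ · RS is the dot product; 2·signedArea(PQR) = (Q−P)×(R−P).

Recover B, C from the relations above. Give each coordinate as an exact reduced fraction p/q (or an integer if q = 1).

B = (4, -4)
C = (11/3, 17/3)

1. B_x = 4  [line 6·x + 6·y + 0 = 0 ∩ |BD|² = 200]
2. B_y = -4  [line 6·x + 6·y + 0 = 0 ∩ |BD|² = 200]
   → B = (4, -4)
3. C_x = 11/3  [BA · EC = 80/3 ∩ 2·signedArea(CBE) = 12]
4. C_y = 17/3  [BA · EC = 80/3 ∩ 2·signedArea(CBE) = 12]
   → C = (11/3, 17/3)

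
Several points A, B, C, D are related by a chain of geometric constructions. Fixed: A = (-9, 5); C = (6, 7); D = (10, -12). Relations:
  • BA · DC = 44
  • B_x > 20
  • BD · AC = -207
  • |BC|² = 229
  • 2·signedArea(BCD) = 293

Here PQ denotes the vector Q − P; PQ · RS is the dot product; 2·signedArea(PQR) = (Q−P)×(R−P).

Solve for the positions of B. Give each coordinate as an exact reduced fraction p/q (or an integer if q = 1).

B = (21, 9)

1. B_x = 21  [BD · AC = -207 ∩ 2·signedArea(BCD) = 293]
2. B_y = 9  [BD · AC = -207 ∩ 2·signedArea(BCD) = 293]
   → B = (21, 9)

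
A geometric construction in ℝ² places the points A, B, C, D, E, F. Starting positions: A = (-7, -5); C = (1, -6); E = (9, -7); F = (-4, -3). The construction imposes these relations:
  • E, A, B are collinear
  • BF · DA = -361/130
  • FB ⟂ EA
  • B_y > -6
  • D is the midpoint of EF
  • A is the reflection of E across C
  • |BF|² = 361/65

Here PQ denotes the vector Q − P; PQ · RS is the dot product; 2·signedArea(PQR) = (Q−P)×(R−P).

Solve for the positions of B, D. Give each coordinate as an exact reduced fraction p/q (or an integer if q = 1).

B = (-279/65, -347/65)
D = (5/2, -5)

1. B_x = -279/65  [E, A, B are collinear ∩ FB ⟂ EA]
2. B_y = -347/65  [E, A, B are collinear ∩ FB ⟂ EA]
   → B = (-279/65, -347/65)
3. D_x = 5/2  [D is the midpoint of EF]
4. D_y = -5  [D is the midpoint of EF]
   → D = (5/2, -5)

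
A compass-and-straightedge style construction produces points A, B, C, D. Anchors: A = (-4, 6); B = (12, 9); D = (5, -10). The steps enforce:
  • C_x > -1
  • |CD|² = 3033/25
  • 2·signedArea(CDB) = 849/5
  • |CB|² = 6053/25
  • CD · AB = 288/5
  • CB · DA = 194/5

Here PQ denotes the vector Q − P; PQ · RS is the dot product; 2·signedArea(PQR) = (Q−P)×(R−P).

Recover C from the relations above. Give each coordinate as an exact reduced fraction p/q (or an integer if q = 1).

1. C_x = -2/5  [CD · AB = 288/5 ∩ CB · DA = 194/5]
2. C_y = -2/5  [CD · AB = 288/5 ∩ CB · DA = 194/5]
   → C = (-2/5, -2/5)

C = (-2/5, -2/5)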